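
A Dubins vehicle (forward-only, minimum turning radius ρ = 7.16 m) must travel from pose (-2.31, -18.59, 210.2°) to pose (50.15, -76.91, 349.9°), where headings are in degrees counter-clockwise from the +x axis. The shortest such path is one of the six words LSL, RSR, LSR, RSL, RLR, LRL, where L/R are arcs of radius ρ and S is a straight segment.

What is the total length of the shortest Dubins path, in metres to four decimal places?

Let ψ = atan2(Δy, Δx) = atan2(-58.32, 52.46) = -48.0280° be the start→goal bearing.
Normalize: d = |goal − start| / ρ = 78.442807/7.16 = 10.955699, α = (θ_start − ψ) mod 360° = 258.2280° = 4.506929 rad, β = (θ_goal − ψ) mod 360° = 37.9280° = 0.661968 rad.
Common terms: sin α = -0.978967, cos α = -0.204018, sin β = 0.614671, cos β = 0.788784, cos(α−β) = -0.762668, d² = 120.027348. Work in radians in the unit-radius frame; every candidate has L = ρ·(t + p + q).
LSL: p² = 2 + d² − 2cos(α−β) + 2d(sin α − sin β) = 88.633852; p = √p² = 9.414555; φ = atan2(cos β − cos α, d + sin α − sin β) = 0.105650 rad; t = (φ − α) mod 2π = 1.881907 rad, q = (β − φ) mod 2π = 0.556318 rad → L = 7.16·(1.881907 + 9.414555 + 0.556318) = 7.16·11.852780 = 84.865907 m
RSR: p² = 2 + d² − 2cos(α−β) + 2d(sin β − sin α) = 158.471517; p = √p² = 12.588547; φ = atan2(cos α − cos β, d − sin α + sin β) = -0.078947 rad; t = (α − φ) mod 2π = 4.585876 rad, q = (φ − β) mod 2π = 5.542270 rad → L = 7.16·(4.585876 + 12.588547 + 5.542270) = 7.16·22.716693 = 162.651520 m
LSR: p² = d² − 2 + 2cos(α−β) + 2d(sin α + sin β) = 108.519764; p = √p² = 10.417282; φ = atan2(−cos α − cos β, d + sin α + sin β) − atan2(−2, p) = 0.134525 rad; t = (φ − α) mod 2π = 1.910782 rad, q = (φ − β) mod 2π = 5.755742 rad → L = 7.16·(1.910782 + 10.417282 + 5.755742) = 7.16·18.083806 = 129.480052 m
RSL: p² = d² − 2 + 2cos(α−β) − 2d(sin α + sin β) = 124.484259; p = √p² = 11.157251; φ = atan2(cos α + cos β, d − sin α − sin β) − atan2(2, p) = -0.125760 rad; t = (α − φ) mod 2π = 4.632689 rad, q = (β − φ) mod 2π = 0.787728 rad → L = 7.16·(4.632689 + 11.157251 + 0.787728) = 7.16·16.577668 = 118.696104 m
RLR: c = (6 − d² + 2cos(α−β) + 2d(sin α − sin β))/8 = -18.808940, |c| > 1 → infeasible
LRL: c = (6 − d² + 2cos(α−β) − 2d(sin α − sin β))/8 = -10.079232, |c| > 1 → infeasible
Shortest: LSL with L = 84.865907 m ≈ 84.8659 m

84.8659 m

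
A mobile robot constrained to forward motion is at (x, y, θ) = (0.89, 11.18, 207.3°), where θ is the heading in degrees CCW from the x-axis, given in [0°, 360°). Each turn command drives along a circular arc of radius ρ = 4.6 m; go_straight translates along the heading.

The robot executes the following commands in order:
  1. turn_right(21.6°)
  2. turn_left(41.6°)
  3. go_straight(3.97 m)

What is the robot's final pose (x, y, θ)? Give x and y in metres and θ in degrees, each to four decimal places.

set_pose: (x, y, θ) = (0.8900, 11.1800, 207.3000°), ρ = 4.6
turn_right(21.6°): centre at ρ to the right, rotate −21.6° → (-0.7629, 10.6904, 185.7000°)
turn_left(41.6°): centre at ρ to the left, rotate +41.6° → (-3.6867, 9.2327, 227.3000°)
go_straight(3.97): x += 3.97·cos θ, y += 3.97·sin θ → (-6.3789, 6.3151, 227.3000°)

(-6.3789, 6.3151, 227.3000°)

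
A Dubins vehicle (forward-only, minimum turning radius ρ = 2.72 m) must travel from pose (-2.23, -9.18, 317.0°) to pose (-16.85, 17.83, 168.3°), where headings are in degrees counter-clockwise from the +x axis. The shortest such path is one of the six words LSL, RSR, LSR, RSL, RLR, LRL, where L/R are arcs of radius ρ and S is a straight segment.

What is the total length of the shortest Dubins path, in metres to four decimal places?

Let ψ = atan2(Δy, Δx) = atan2(27.01, -14.62) = 118.4258° be the start→goal bearing.
Normalize: d = |goal − start| / ρ = 30.712937/2.72 = 11.291521, α = (θ_start − ψ) mod 360° = 198.5742° = 3.465773 rad, β = (θ_goal − ψ) mod 360° = 49.8742° = 0.870468 rad.
Common terms: sin α = -0.318532, cos α = -0.947912, sin β = 0.764631, cos β = 0.644469, cos(α−β) = -0.854459, d² = 127.498446. Work in radians in the unit-radius frame; every candidate has L = ρ·(t + p + q).
LSL: p² = 2 + d² − 2cos(α−β) + 2d(sin α − sin β) = 106.746256; p = √p² = 10.331808; φ = atan2(cos β − cos α, d + sin α − sin β) = 0.154741 rad; t = (φ − α) mod 2π = 2.972153 rad, q = (β − φ) mod 2π = 0.715727 rad → L = 2.72·(2.972153 + 10.331808 + 0.715727) = 2.72·14.019689 = 38.133553 m
RSR: p² = 2 + d² − 2cos(α−β) + 2d(sin β − sin α) = 155.668470; p = √p² = 12.476717; φ = atan2(cos α − cos β, d − sin α + sin β) = -0.127977 rad; t = (α − φ) mod 2π = 3.593750 rad, q = (φ − β) mod 2π = 5.284740 rad → L = 2.72·(3.593750 + 12.476717 + 5.284740) = 2.72·21.355207 = 58.086163 m
LSR: p² = d² − 2 + 2cos(α−β) + 2d(sin α + sin β) = 133.863800; p = √p² = 11.569952; φ = atan2(−cos α − cos β, d + sin α + sin β) − atan2(−2, p) = 0.197016 rad; t = (φ − α) mod 2π = 3.014429 rad, q = (φ − β) mod 2π = 5.609734 rad → L = 2.72·(3.014429 + 11.569952 + 5.609734) = 2.72·20.194115 = 54.927993 m
RSL: p² = d² − 2 + 2cos(α−β) − 2d(sin α + sin β) = 113.715256; p = √p² = 10.663736; φ = atan2(cos α + cos β, d − sin α − sin β) − atan2(2, p) = -0.213369 rad; t = (α − φ) mod 2π = 3.679142 rad, q = (β − φ) mod 2π = 1.083838 rad → L = 2.72·(3.679142 + 10.663736 + 1.083838) = 2.72·15.426715 = 41.960666 m
RLR: c = (6 − d² + 2cos(α−β) + 2d(sin α − sin β))/8 = -18.458559, |c| > 1 → infeasible
LRL: c = (6 − d² + 2cos(α−β) − 2d(sin α − sin β))/8 = -12.343282, |c| > 1 → infeasible
Shortest: LSL with L = 38.133553 m ≈ 38.1336 m

38.1336 m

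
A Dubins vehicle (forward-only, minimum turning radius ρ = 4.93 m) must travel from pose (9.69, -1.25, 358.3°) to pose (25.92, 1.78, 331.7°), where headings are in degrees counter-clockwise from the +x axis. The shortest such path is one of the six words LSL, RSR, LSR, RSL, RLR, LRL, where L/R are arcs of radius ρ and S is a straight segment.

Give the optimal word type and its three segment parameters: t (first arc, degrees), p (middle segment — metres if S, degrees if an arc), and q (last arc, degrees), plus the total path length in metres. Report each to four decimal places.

Let ψ = atan2(Δy, Δx) = atan2(3.03, 16.23) = 10.5749° be the start→goal bearing.
Normalize: d = |goal − start| / ρ = 16.510415/4.93 = 3.348969, α = (θ_start − ψ) mod 360° = 347.7251° = 6.068948 rad, β = (θ_goal − ψ) mod 360° = 321.1251° = 5.604691 rad.
Common terms: sin α = -0.212602, cos α = 0.977139, sin β = -0.627622, cos β = 0.778518, cos(α−β) = 0.894154, d² = 11.215590. Work in radians in the unit-radius frame; every candidate has L = ρ·(t + p + q).
LSL: p² = 2 + d² − 2cos(α−β) + 2d(sin α − sin β) = 14.207058; p = √p² = 3.769225; φ = atan2(cos β − cos α, d + sin α − sin β) = -0.052720 rad; t = (φ − α) mod 2π = 0.161517 rad, q = (β − φ) mod 2π = 5.657410 rad → L = 4.93·(0.161517 + 3.769225 + 5.657410) = 4.93·9.588153 = 47.269594 m
RSR: p² = 2 + d² − 2cos(α−β) + 2d(sin β − sin α) = 8.647506; p = √p² = 2.940664; φ = atan2(cos α − cos β, d − sin α + sin β) = 0.067594 rad; t = (α − φ) mod 2π = 6.001354 rad, q = (φ − β) mod 2π = 0.746089 rad → L = 4.93·(6.001354 + 2.940664 + 0.746089) = 4.93·9.688107 = 47.762368 m
LSR: p² = d² − 2 + 2cos(α−β) + 2d(sin α + sin β) = 5.376131; p = √p² = 2.318649; φ = atan2(−cos α − cos β, d + sin α + sin β) − atan2(−2, p) = 0.101145 rad; t = (φ − α) mod 2π = 0.315383 rad, q = (φ − β) mod 2π = 0.779640 rad → L = 4.93·(0.315383 + 2.318649 + 0.779640) = 4.93·3.413671 = 16.829400 m
RSL: p² = d² − 2 + 2cos(α−β) − 2d(sin α + sin β) = 16.631667; p = √p² = 4.078194; φ = atan2(cos α + cos β, d − sin α − sin β) − atan2(2, p) = -0.059093 rad; t = (α − φ) mod 2π = 6.128041 rad, q = (β − φ) mod 2π = 5.663783 rad → L = 4.93·(6.128041 + 4.078194 + 5.663783) = 4.93·15.870018 = 78.239190 m
RLR: c = (6 − d² + 2cos(α−β) + 2d(sin α − sin β))/8 = -0.080938; p = 2π − arccos c = 4.631362 rad; φ = atan2(cos α − cos β, d − sin α + sin β) = 0.067594 rad; t = (α − φ + p/2) mod 2π = 2.033850 rad, q = (α − β − t + p) mod 2π = 3.061770 rad → L = 4.93·(2.033850 + 4.631362 + 3.061770) = 4.93·9.726982 = 47.954021 m
LRL: c = (6 − d² + 2cos(α−β) − 2d(sin α − sin β))/8 = -0.775882; p = 2π − arccos c = 3.824277 rad; φ = atan2(cos β − cos α, d + sin α − sin β) = -0.052720 rad; t = (φ − α + p/2) mod 2π = 2.073656 rad, q = (β − α − t + p) mod 2π = 1.286363 rad → L = 4.93·(2.073656 + 3.824277 + 1.286363) = 4.93·7.184296 = 35.418578 m
Shortest: LSR with L = 16.829400 m ≈ 16.8294 m
Convert LSR to answer units (arcs ×180/π): t = 0.315383·180/π = 18.0701°, p = ρ·p = 4.93·2.318649 = 11.4309 m, q = 0.779640·180/π = 44.6701°, L = 16.8294 m.

LSR: t = 18.0701°, p = 11.4309 m, q = 44.6701°, L = 16.8294 m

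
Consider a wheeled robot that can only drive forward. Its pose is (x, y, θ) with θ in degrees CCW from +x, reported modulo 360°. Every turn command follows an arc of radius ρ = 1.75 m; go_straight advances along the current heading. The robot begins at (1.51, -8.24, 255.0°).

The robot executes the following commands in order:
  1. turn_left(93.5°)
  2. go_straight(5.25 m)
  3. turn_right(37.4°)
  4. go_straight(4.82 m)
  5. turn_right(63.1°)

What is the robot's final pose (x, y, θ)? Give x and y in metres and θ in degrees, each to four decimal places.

(12.4383, -17.4571, 248.0000°)

set_pose: (x, y, θ) = (1.5100, -8.2400, 255.0000°), ρ = 1.75
turn_left(93.5°): centre at ρ to the left, rotate +93.5° → (2.8515, -10.4078, 348.5000°)
go_straight(5.25): x += 5.25·cos θ, y += 5.25·sin θ → (7.9961, -11.4545, 348.5000°)
turn_right(37.4°): centre at ρ to the right, rotate −37.4° → (8.9659, -12.0189, 311.1000°)
go_straight(4.82): x += 4.82·cos θ, y += 4.82·sin θ → (12.1345, -15.6511, 311.1000°)
turn_right(63.1°): centre at ρ to the right, rotate −63.1° → (12.4383, -17.4571, 248.0000°)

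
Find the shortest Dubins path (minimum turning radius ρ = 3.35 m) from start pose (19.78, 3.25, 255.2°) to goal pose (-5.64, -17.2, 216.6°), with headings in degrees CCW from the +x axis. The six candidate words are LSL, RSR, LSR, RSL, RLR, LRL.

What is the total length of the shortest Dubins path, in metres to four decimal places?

Let ψ = atan2(Δy, Δx) = atan2(-20.45, -25.42) = -141.1839° be the start→goal bearing.
Normalize: d = |goal − start| / ρ = 32.624820/3.35 = 9.738752, α = (θ_start − ψ) mod 360° = 36.3839° = 0.635018 rad, β = (θ_goal − ψ) mod 360° = 357.7839° = 6.244506 rad.
Common terms: sin α = 0.593192, cos α = 0.805061, sin β = -0.038669, cos β = 0.999252, cos(α−β) = 0.781520, d² = 94.843297. Work in radians in the unit-radius frame; every candidate has L = ρ·(t + p + q).
LSL: p² = 2 + d² − 2cos(α−β) + 2d(sin α − sin β) = 107.587340; p = √p² = 10.372432; φ = atan2(cos β − cos α, d + sin α − sin β) = 0.018723 rad; t = (φ − α) mod 2π = 5.666890 rad, q = (β − φ) mod 2π = 6.225783 rad → L = 3.35·(5.666890 + 10.372432 + 6.225783) = 3.35·22.265105 = 74.588103 m
RSR: p² = 2 + d² − 2cos(α−β) + 2d(sin β − sin α) = 82.973172; p = √p² = 9.108961; φ = atan2(cos α − cos β, d − sin α + sin β) = -0.021320 rad; t = (α − φ) mod 2π = 0.656338 rad, q = (φ − β) mod 2π = 0.017359 rad → L = 3.35·(0.656338 + 9.108961 + 0.017359) = 3.35·9.782658 = 32.771905 m
LSR: p² = d² − 2 + 2cos(α−β) + 2d(sin α + sin β) = 105.207057; p = √p² = 10.257049; φ = atan2(−cos α − cos β, d + sin α + sin β) − atan2(−2, p) = 0.019044 rad; t = (φ − α) mod 2π = 5.667211 rad, q = (φ − β) mod 2π = 0.057723 rad → L = 3.35·(5.667211 + 10.257049 + 0.057723) = 3.35·15.981984 = 53.539645 m
RSL: p² = d² − 2 + 2cos(α−β) − 2d(sin α + sin β) = 83.605619; p = √p² = 9.143611; φ = atan2(cos α + cos β, d − sin α − sin β) − atan2(2, p) = -0.021353 rad; t = (α − φ) mod 2π = 0.656371 rad, q = (β − φ) mod 2π = 6.265860 rad → L = 3.35·(0.656371 + 9.143611 + 6.265860) = 3.35·16.065842 = 53.820570 m
RLR: c = (6 − d² + 2cos(α−β) + 2d(sin α − sin β))/8 = -9.371646, |c| > 1 → infeasible
LRL: c = (6 − d² + 2cos(α−β) − 2d(sin α − sin β))/8 = -12.448418, |c| > 1 → infeasible
Shortest: RSR with L = 32.771905 m ≈ 32.7719 m

32.7719 m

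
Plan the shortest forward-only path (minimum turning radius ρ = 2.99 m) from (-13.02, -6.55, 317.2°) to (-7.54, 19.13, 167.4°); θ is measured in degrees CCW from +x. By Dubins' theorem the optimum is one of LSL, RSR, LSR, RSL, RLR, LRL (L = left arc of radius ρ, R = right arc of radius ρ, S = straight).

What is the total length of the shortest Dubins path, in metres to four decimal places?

31.7267 m

Let ψ = atan2(Δy, Δx) = atan2(25.68, 5.48) = 77.9540° be the start→goal bearing.
Normalize: d = |goal − start| / ρ = 26.258195/2.99 = 8.782005, α = (θ_start − ψ) mod 360° = 239.2460° = 4.175630 rad, β = (θ_goal − ψ) mod 360° = 89.4460° = 1.561127 rad.
Common terms: sin α = -0.859371, cos α = -0.511353, sin β = 0.999953, cos β = 0.009669, cos(α−β) = -0.864275, d² = 77.123612. Work in radians in the unit-radius frame; every candidate has L = ρ·(t + p + q).
LSL: p² = 2 + d² − 2cos(α−β) + 2d(sin α − sin β) = 48.194978; p = √p² = 6.942260; φ = atan2(cos β − cos α, d + sin α − sin β) = 0.075121 rad; t = (φ − α) mod 2π = 2.182677 rad, q = (β − φ) mod 2π = 1.486006 rad → L = 2.99·(2.182677 + 6.942260 + 1.486006) = 2.99·10.610942 = 31.726718 m
RSR: p² = 2 + d² − 2cos(α−β) + 2d(sin β − sin α) = 113.509344; p = √p² = 10.654076; φ = atan2(cos α − cos β, d − sin α + sin β) = -0.048923 rad; t = (α − φ) mod 2π = 4.224553 rad, q = (φ − β) mod 2π = 4.673135 rad → L = 2.99·(4.224553 + 10.654076 + 4.673135) = 2.99·19.551765 = 58.459777 m
LSR: p² = d² − 2 + 2cos(α−β) + 2d(sin α + sin β) = 75.864257; p = √p² = 8.710009; φ = atan2(−cos α − cos β, d + sin α + sin β) − atan2(−2, p) = 0.281875 rad; t = (φ − α) mod 2π = 2.389431 rad, q = (φ − β) mod 2π = 5.003934 rad → L = 2.99·(2.389431 + 8.710009 + 5.003934) = 2.99·16.103373 = 48.149086 m
RSL: p² = d² − 2 + 2cos(α−β) − 2d(sin α + sin β) = 70.925867; p = √p² = 8.421750; φ = atan2(cos α + cos β, d − sin α − sin β) − atan2(2, p) = -0.291152 rad; t = (α − φ) mod 2π = 4.466782 rad, q = (β − φ) mod 2π = 1.852279 rad → L = 2.99·(4.466782 + 8.421750 + 1.852279) = 2.99·14.740811 = 44.075024 m
RLR: c = (6 − d² + 2cos(α−β) + 2d(sin α − sin β))/8 = -13.188668, |c| > 1 → infeasible
LRL: c = (6 − d² + 2cos(α−β) − 2d(sin α − sin β))/8 = -5.024372, |c| > 1 → infeasible
Shortest: LSL with L = 31.726718 m ≈ 31.7267 m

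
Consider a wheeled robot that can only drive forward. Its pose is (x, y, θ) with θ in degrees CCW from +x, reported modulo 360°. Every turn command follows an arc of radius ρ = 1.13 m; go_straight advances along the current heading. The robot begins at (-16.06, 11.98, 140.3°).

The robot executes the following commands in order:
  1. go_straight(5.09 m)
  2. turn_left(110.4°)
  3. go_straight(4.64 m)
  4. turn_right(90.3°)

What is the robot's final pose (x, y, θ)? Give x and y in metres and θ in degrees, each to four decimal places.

set_pose: (x, y, θ) = (-16.0600, 11.9800, 140.3000°), ρ = 1.13
go_straight(5.09): x += 5.09·cos θ, y += 5.09·sin θ → (-19.9762, 15.2313, 140.3000°)
turn_left(110.4°): centre at ρ to the left, rotate +110.4° → (-21.7645, 14.7354, 250.7000°)
go_straight(4.64): x += 4.64·cos θ, y += 4.64·sin θ → (-23.2981, 10.3562, 250.7000°)
turn_right(90.3°): centre at ρ to the right, rotate −90.3° → (-24.7437, 9.6651, 160.4000°)

(-24.7437, 9.6651, 160.4000°)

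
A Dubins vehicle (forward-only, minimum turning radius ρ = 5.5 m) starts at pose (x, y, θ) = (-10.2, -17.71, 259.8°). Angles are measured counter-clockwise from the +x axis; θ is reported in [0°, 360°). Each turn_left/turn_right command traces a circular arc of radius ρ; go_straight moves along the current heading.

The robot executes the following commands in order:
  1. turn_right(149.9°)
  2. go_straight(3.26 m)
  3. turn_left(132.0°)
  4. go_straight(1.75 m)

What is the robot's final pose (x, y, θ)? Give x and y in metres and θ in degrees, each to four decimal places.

set_pose: (x, y, θ) = (-10.2000, -17.7100, 259.8000°), ρ = 5.5
turn_right(149.9°): centre at ρ to the right, rotate −149.9° → (-20.7847, -18.6081, 109.9000°)
go_straight(3.26): x += 3.26·cos θ, y += 3.26·sin θ → (-21.8943, -15.5428, 109.9000°)
turn_left(132.0°): centre at ρ to the left, rotate +132.0° → (-31.9176, -14.8243, 241.9000°)
go_straight(1.75): x += 1.75·cos θ, y += 1.75·sin θ → (-32.7419, -16.3680, 241.9000°)

(-32.7419, -16.3680, 241.9000°)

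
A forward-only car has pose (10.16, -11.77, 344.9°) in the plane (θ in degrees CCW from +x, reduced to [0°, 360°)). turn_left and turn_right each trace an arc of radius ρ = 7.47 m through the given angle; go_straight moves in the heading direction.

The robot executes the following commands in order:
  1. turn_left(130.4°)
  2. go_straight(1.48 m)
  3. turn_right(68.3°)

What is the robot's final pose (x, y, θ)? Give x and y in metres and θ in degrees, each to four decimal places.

(19.5173, 8.2594, 47.0000°)

set_pose: (x, y, θ) = (10.1600, -11.7700, 344.9000°), ρ = 7.47
turn_left(130.4°): centre at ρ to the left, rotate +130.4° → (18.8595, -1.3656, 475.3000° ≡ 115.3000°)
go_straight(1.48): x += 1.48·cos θ, y += 1.48·sin θ → (18.2270, -0.0275, 115.3000°)
turn_right(68.3°): centre at ρ to the right, rotate −68.3° → (19.5173, 8.2594, 47.0000°)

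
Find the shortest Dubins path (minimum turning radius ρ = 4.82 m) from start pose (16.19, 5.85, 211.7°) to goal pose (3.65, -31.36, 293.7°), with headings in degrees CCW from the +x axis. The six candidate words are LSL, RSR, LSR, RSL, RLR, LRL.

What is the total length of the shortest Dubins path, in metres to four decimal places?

Let ψ = atan2(Δy, Δx) = atan2(-37.21, -12.54) = -108.6241° be the start→goal bearing.
Normalize: d = |goal − start| / ρ = 39.266216/4.82 = 8.146518, α = (θ_start − ψ) mod 360° = 320.3241° = 5.590711 rad, β = (θ_goal − ψ) mod 360° = 42.3241° = 0.738695 rad.
Common terms: sin α = -0.638444, cos α = 0.769669, sin β = 0.673324, cos β = 0.739348, cos(α−β) = 0.139173, d² = 66.365752. Work in radians in the unit-radius frame; every candidate has L = ρ·(t + p + q).
LSL: p² = 2 + d² − 2cos(α−β) + 2d(sin α − sin β) = 46.714729; p = √p² = 6.834817; φ = atan2(cos β − cos α, d + sin α − sin β) = -0.004436 rad; t = (φ − α) mod 2π = 0.688038 rad, q = (β − φ) mod 2π = 0.743132 rad → L = 4.82·(0.688038 + 6.834817 + 0.743132) = 4.82·8.265987 = 39.842059 m
RSR: p² = 2 + d² − 2cos(α−β) + 2d(sin β − sin α) = 89.460083; p = √p² = 9.458334; φ = atan2(cos α − cos β, d − sin α + sin β) = 0.003206 rad; t = (α − φ) mod 2π = 5.587505 rad, q = (φ − β) mod 2π = 5.547696 rad → L = 4.82·(5.587505 + 9.458334 + 5.547696) = 4.82·20.593535 = 99.260837 m
LSR: p² = d² − 2 + 2cos(α−β) + 2d(sin α + sin β) = 65.212405; p = √p² = 8.075420; φ = atan2(−cos α − cos β, d + sin α + sin β) − atan2(−2, p) = 0.060385 rad; t = (φ − α) mod 2π = 0.752860 rad, q = (φ − β) mod 2π = 5.604875 rad → L = 4.82·(0.752860 + 8.075420 + 5.604875) = 4.82·14.433154 = 69.567804 m
RSL: p² = d² − 2 + 2cos(α−β) − 2d(sin α + sin β) = 64.075792; p = √p² = 8.004736; φ = atan2(cos α + cos β, d − sin α − sin β) − atan2(2, p) = -0.060911 rad; t = (α − φ) mod 2π = 5.651622 rad, q = (β − φ) mod 2π = 0.799606 rad → L = 4.82·(5.651622 + 8.004736 + 0.799606) = 4.82·14.455964 = 69.677746 m
RLR: c = (6 − d² + 2cos(α−β) + 2d(sin α − sin β))/8 = -10.182510, |c| > 1 → infeasible
LRL: c = (6 − d² + 2cos(α−β) − 2d(sin α − sin β))/8 = -4.839341, |c| > 1 → infeasible
Shortest: LSL with L = 39.842059 m ≈ 39.8421 m

39.8421 m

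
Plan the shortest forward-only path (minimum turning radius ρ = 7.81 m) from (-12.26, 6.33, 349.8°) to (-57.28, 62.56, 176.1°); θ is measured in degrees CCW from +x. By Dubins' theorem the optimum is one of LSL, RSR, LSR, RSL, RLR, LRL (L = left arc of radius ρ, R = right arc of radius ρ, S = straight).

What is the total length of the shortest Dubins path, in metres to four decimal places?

Let ψ = atan2(Δy, Δx) = atan2(56.23, -45.02) = 128.6822° be the start→goal bearing.
Normalize: d = |goal − start| / ρ = 72.032030/7.81 = 9.223051, α = (θ_start − ψ) mod 360° = 221.1178° = 3.859234 rad, β = (θ_goal − ψ) mod 360° = 47.4178° = 0.827597 rad.
Common terms: sin α = -0.657610, cos α = -0.753359, sin β = 0.736308, cos β = 0.676647, cos(α−β) = -0.993961, d² = 85.064673. Work in radians in the unit-radius frame; every candidate has L = ρ·(t + p + q).
LSL: p² = 2 + d² − 2cos(α−β) + 2d(sin α − sin β) = 63.340251; p = √p² = 7.958659; φ = atan2(cos β − cos α, d + sin α − sin β) = 0.180660 rad; t = (φ − α) mod 2π = 2.604611 rad, q = (β − φ) mod 2π = 0.646937 rad → L = 7.81·(2.604611 + 7.958659 + 0.646937) = 7.81·11.210207 = 87.551719 m
RSR: p² = 2 + d² − 2cos(α−β) + 2d(sin β − sin α) = 114.764939; p = √p² = 10.712840; φ = atan2(cos α − cos β, d − sin α + sin β) = -0.133885 rad; t = (α − φ) mod 2π = 3.993119 rad, q = (φ − β) mod 2π = 5.321703 rad → L = 7.81·(3.993119 + 10.712840 + 5.321703) = 7.81·20.027662 = 156.416041 m
LSR: p² = d² − 2 + 2cos(α−β) + 2d(sin α + sin β) = 82.528422; p = √p² = 9.084516; φ = atan2(−cos α − cos β, d + sin α + sin β) − atan2(−2, p) = 0.224945 rad; t = (φ − α) mod 2π = 2.648896 rad, q = (φ − β) mod 2π = 5.680533 rad → L = 7.81·(2.648896 + 9.084516 + 5.680533) = 7.81·17.413944 = 136.002905 m
RSL: p² = d² − 2 + 2cos(α−β) − 2d(sin α + sin β) = 79.625080; p = √p² = 8.923289; φ = atan2(cos α + cos β, d − sin α − sin β) − atan2(2, p) = -0.228877 rad; t = (α − φ) mod 2π = 4.088112 rad, q = (β − φ) mod 2π = 1.056475 rad → L = 7.81·(4.088112 + 8.923289 + 1.056475) = 7.81·14.067875 = 109.870105 m
RLR: c = (6 − d² + 2cos(α−β) + 2d(sin α − sin β))/8 = -13.345617, |c| > 1 → infeasible
LRL: c = (6 − d² + 2cos(α−β) − 2d(sin α − sin β))/8 = -6.917531, |c| > 1 → infeasible
Shortest: LSL with L = 87.551719 m ≈ 87.5517 m

87.5517 m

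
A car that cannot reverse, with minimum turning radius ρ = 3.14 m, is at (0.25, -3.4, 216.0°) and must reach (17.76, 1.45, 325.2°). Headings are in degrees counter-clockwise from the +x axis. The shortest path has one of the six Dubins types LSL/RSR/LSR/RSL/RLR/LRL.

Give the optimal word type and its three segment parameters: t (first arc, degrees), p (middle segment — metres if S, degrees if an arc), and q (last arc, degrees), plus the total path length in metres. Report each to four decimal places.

LSR: t = 188.4519°, p = 13.2724 m, q = 79.2519°, L = 27.9435 m

Let ψ = atan2(Δy, Δx) = atan2(4.85, 17.51) = 15.4819° be the start→goal bearing.
Normalize: d = |goal − start| / ρ = 18.169276/3.14 = 5.786394, α = (θ_start − ψ) mod 360° = 200.5181° = 3.499701 rad, β = (θ_goal − ψ) mod 360° = 309.7181° = 5.405600 rad.
Common terms: sin α = -0.350503, cos α = -0.936562, sin β = -0.769198, cos β = 0.639011, cos(α−β) = -0.328867, d² = 33.482352. Work in radians in the unit-radius frame; every candidate has L = ρ·(t + p + q).
LSL: p² = 2 + d² − 2cos(α−β) + 2d(sin α − sin β) = 40.985551; p = √p² = 6.401996; φ = atan2(cos β − cos α, d + sin α − sin β) = 0.248661 rad; t = (φ − α) mod 2π = 3.032146 rad, q = (β − φ) mod 2π = 5.156939 rad → L = 3.14·(3.032146 + 6.401996 + 5.156939) = 3.14·14.591081 = 45.815993 m
RSR: p² = 2 + d² − 2cos(α−β) + 2d(sin β − sin α) = 31.294620; p = √p² = 5.594159; φ = atan2(cos α − cos β, d − sin α + sin β) = -0.285509 rad; t = (α − φ) mod 2π = 3.785210 rad, q = (φ − β) mod 2π = 0.592076 rad → L = 3.14·(3.785210 + 5.594159 + 0.592076) = 3.14·9.971445 = 31.310338 m
LSR: p² = d² − 2 + 2cos(α−β) + 2d(sin α + sin β) = 17.866558; p = √p² = 4.226885; φ = atan2(−cos α − cos β, d + sin α + sin β) − atan2(−2, p) = 0.505622 rad; t = (φ − α) mod 2π = 3.289106 rad, q = (φ − β) mod 2π = 1.383207 rad → L = 3.14·(3.289106 + 4.226885 + 1.383207) = 3.14·8.899198 = 27.943481 m
RSL: p² = d² − 2 + 2cos(α−β) − 2d(sin α + sin β) = 43.782680; p = √p² = 6.616848; φ = atan2(cos α + cos β, d − sin α − sin β) − atan2(2, p) = -0.336586 rad; t = (α − φ) mod 2π = 3.836287 rad, q = (β − φ) mod 2π = 5.742187 rad → L = 3.14·(3.836287 + 6.616848 + 5.742187) = 3.14·16.195322 = 50.853312 m
RLR: c = (6 − d² + 2cos(α−β) + 2d(sin α − sin β))/8 = -2.911827, |c| > 1 → infeasible
LRL: c = (6 − d² + 2cos(α−β) − 2d(sin α − sin β))/8 = -4.123194, |c| > 1 → infeasible
Shortest: LSR with L = 27.943481 m ≈ 27.9435 m
Convert LSR to answer units (arcs ×180/π): t = 3.289106·180/π = 188.4519°, p = ρ·p = 3.14·4.226885 = 13.2724 m, q = 1.383207·180/π = 79.2519°, L = 27.9435 m.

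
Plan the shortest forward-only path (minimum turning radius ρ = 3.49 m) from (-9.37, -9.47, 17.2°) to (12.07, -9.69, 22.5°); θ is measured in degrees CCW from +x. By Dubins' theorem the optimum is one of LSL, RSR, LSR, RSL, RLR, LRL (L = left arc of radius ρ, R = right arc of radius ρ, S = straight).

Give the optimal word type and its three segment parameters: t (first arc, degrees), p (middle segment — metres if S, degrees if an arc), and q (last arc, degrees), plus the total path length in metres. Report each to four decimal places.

RSL: t = 19.1391°, p = 18.8470 m, q = 24.4391°, L = 21.5015 m

Let ψ = atan2(Δy, Δx) = atan2(-0.22, 21.44) = -0.5879° be the start→goal bearing.
Normalize: d = |goal − start| / ρ = 21.441129/3.49 = 6.143590, α = (θ_start − ψ) mod 360° = 17.7879° = 0.310457 rad, β = (θ_goal − ψ) mod 360° = 23.0879° = 0.402960 rad.
Common terms: sin α = 0.305494, cos α = 0.952194, sin β = 0.392143, cos β = 0.919904, cos(α−β) = 0.995725, d² = 37.743697. Work in radians in the unit-radius frame; every candidate has L = ρ·(t + p + q).
LSL: p² = 2 + d² − 2cos(α−β) + 2d(sin α − sin β) = 36.687580; p = √p² = 6.057027; φ = atan2(cos β − cos α, d + sin α − sin β) = -0.005331 rad; t = (φ − α) mod 2π = 5.967397 rad, q = (β − φ) mod 2π = 0.408291 rad → L = 3.49·(5.967397 + 6.057027 + 0.408291) = 3.49·12.432715 = 43.390176 m
RSR: p² = 2 + d² − 2cos(α−β) + 2d(sin β − sin α) = 38.816915; p = √p² = 6.230322; φ = atan2(cos α − cos β, d − sin α + sin β) = 0.005183 rad; t = (α − φ) mod 2π = 0.305275 rad, q = (φ − β) mod 2π = 5.885408 rad → L = 3.49·(0.305275 + 6.230322 + 5.885408) = 3.49·12.421005 = 43.349308 m
LSR: p² = d² − 2 + 2cos(α−β) + 2d(sin α + sin β) = 46.307139; p = √p² = 6.804935; φ = atan2(−cos α − cos β, d + sin α + sin β) − atan2(−2, p) = 0.018745 rad; t = (φ − α) mod 2π = 5.991473 rad, q = (φ − β) mod 2π = 5.898970 rad → L = 3.49·(5.991473 + 6.804935 + 5.898970) = 3.49·18.695378 = 65.246869 m
RSL: p² = d² − 2 + 2cos(α−β) − 2d(sin α + sin β) = 29.163153; p = √p² = 5.400292; φ = atan2(cos α + cos β, d − sin α − sin β) − atan2(2, p) = -0.023583 rad; t = (α − φ) mod 2π = 0.334041 rad, q = (β − φ) mod 2π = 0.426543 rad → L = 3.49·(0.334041 + 5.400292 + 0.426543) = 3.49·6.160876 = 21.501458 m
RLR: c = (6 − d² + 2cos(α−β) + 2d(sin α − sin β))/8 = -3.852114, |c| > 1 → infeasible
LRL: c = (6 − d² + 2cos(α−β) − 2d(sin α − sin β))/8 = -3.585947, |c| > 1 → infeasible
Shortest: RSL with L = 21.501458 m ≈ 21.5015 m
Convert RSL to answer units (arcs ×180/π): t = 0.334041·180/π = 19.1391°, p = ρ·p = 3.49·5.400292 = 18.8470 m, q = 0.426543·180/π = 24.4391°, L = 21.5015 m.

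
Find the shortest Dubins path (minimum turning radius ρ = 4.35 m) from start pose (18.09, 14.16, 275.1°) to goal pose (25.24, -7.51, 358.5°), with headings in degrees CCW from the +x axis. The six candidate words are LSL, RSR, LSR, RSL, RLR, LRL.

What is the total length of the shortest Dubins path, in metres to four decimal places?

24.2810 m

Let ψ = atan2(Δy, Δx) = atan2(-21.67, 7.15) = -71.7397° be the start→goal bearing.
Normalize: d = |goal − start| / ρ = 22.819102/4.35 = 5.245770, α = (θ_start − ψ) mod 360° = 346.8397° = 6.053495 rad, β = (θ_goal − ψ) mod 360° = 70.2397° = 1.225915 rad.
Common terms: sin α = -0.227676, cos α = 0.973737, sin β = 0.941115, cos β = 0.338085, cos(α−β) = 0.114937, d² = 27.518108. Work in radians in the unit-radius frame; every candidate has L = ρ·(t + p + q).
LSL: p² = 2 + d² − 2cos(α−β) + 2d(sin α − sin β) = 17.025814; p = √p² = 4.126235; φ = atan2(cos β − cos α, d + sin α − sin β) = -0.154667 rad; t = (φ − α) mod 2π = 0.075023 rad, q = (β − φ) mod 2π = 1.380582 rad → L = 4.35·(0.075023 + 4.126235 + 1.380582) = 4.35·5.581839 = 24.281002 m
RSR: p² = 2 + d² − 2cos(α−β) + 2d(sin β − sin α) = 41.550654; p = √p² = 6.445980; φ = atan2(cos α − cos β, d − sin α + sin β) = 0.098773 rad; t = (α − φ) mod 2π = 5.954723 rad, q = (φ − β) mod 2π = 5.156043 rad → L = 4.35·(5.954723 + 6.445980 + 5.156043) = 4.35·17.556746 = 76.371844 m
LSR: p² = d² − 2 + 2cos(α−β) + 2d(sin α + sin β) = 33.233065; p = √p² = 5.764813; φ = atan2(−cos α − cos β, d + sin α + sin β) − atan2(−2, p) = 0.117262 rad; t = (φ − α) mod 2π = 0.346952 rad, q = (φ − β) mod 2π = 5.174532 rad → L = 4.35·(0.346952 + 5.764813 + 5.174532) = 4.35·11.286297 = 49.095390 m
RSL: p² = d² − 2 + 2cos(α−β) − 2d(sin α + sin β) = 18.262900; p = √p² = 4.273511; φ = atan2(cos α + cos β, d − sin α − sin β) − atan2(2, p) = -0.155983 rad; t = (α − φ) mod 2π = 6.209479 rad, q = (β − φ) mod 2π = 1.381898 rad → L = 4.35·(6.209479 + 4.273511 + 1.381898) = 4.35·11.864888 = 51.612262 m
RLR: c = (6 − d² + 2cos(α−β) + 2d(sin α − sin β))/8 = -4.193832, |c| > 1 → infeasible
LRL: c = (6 − d² + 2cos(α−β) − 2d(sin α − sin β))/8 = -1.128227, |c| > 1 → infeasible
Shortest: LSL with L = 24.281002 m ≈ 24.2810 m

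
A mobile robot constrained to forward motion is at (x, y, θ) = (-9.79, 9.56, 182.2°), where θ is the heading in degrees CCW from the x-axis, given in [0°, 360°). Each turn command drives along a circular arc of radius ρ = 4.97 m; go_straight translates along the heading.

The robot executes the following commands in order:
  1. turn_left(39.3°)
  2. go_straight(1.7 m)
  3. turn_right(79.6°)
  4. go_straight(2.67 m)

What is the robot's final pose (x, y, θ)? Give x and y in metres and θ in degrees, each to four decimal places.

(-22.6267, 8.6482, 141.9000°)

set_pose: (x, y, θ) = (-9.7900, 9.5600, 182.2000°), ρ = 4.97
turn_left(39.3°): centre at ρ to the left, rotate +39.3° → (-12.8924, 8.3160, 221.5000°)
go_straight(1.7): x += 1.7·cos θ, y += 1.7·sin θ → (-14.1657, 7.1895, 221.5000°)
turn_right(79.6°): centre at ρ to the right, rotate −79.6° → (-20.5255, 7.0008, 141.9000°)
go_straight(2.67): x += 2.67·cos θ, y += 2.67·sin θ → (-22.6267, 8.6482, 141.9000°)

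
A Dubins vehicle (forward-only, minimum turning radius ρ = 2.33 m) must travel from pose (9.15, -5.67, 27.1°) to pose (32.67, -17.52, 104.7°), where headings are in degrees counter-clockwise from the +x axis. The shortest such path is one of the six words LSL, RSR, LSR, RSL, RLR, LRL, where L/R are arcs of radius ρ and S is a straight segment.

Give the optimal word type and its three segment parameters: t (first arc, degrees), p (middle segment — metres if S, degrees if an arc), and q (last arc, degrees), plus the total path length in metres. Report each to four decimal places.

Let ψ = atan2(Δy, Δx) = atan2(-11.85, 23.52) = -26.7402° be the start→goal bearing.
Normalize: d = |goal − start| / ρ = 26.336532/2.33 = 11.303232, α = (θ_start − ψ) mod 360° = 53.8402° = 0.939688 rad, β = (θ_goal − ψ) mod 360° = 131.4402° = 2.294064 rad.
Common terms: sin α = 0.807374, cos α = 0.590040, sin β = 0.749647, cos β = -0.661838, cos(α−β) = 0.214735, d² = 127.763064. Work in radians in the unit-radius frame; every candidate has L = ρ·(t + p + q).
LSL: p² = 2 + d² − 2cos(α−β) + 2d(sin α − sin β) = 130.638600; p = √p² = 11.429724; φ = atan2(cos β − cos α, d + sin α − sin β) = -0.109748 rad; t = (φ − α) mod 2π = 5.233749 rad, q = (β − φ) mod 2π = 2.403812 rad → L = 2.33·(5.233749 + 11.429724 + 2.403812) = 2.33·19.067285 = 44.426775 m
RSR: p² = 2 + d² − 2cos(α−β) + 2d(sin β − sin α) = 128.028588; p = √p² = 11.314972; φ = atan2(cos α − cos β, d − sin α + sin β) = 0.110866 rad; t = (α − φ) mod 2π = 0.828822 rad, q = (φ − β) mod 2π = 4.099987 rad → L = 2.33·(0.828822 + 11.314972 + 4.099987) = 2.33·16.243782 = 37.848011 m
LSR: p² = d² − 2 + 2cos(α−β) + 2d(sin α + sin β) = 161.391285; p = √p² = 12.703987; φ = atan2(−cos α − cos β, d + sin α + sin β) − atan2(−2, p) = 0.161732 rad; t = (φ − α) mod 2π = 5.505229 rad, q = (φ − β) mod 2π = 4.150854 rad → L = 2.33·(5.505229 + 12.703987 + 4.150854) = 2.33·22.360070 = 52.098962 m
RSL: p² = d² − 2 + 2cos(α−β) − 2d(sin α + sin β) = 90.993785; p = √p² = 9.539066; φ = atan2(cos α + cos β, d − sin α − sin β) − atan2(2, p) = -0.214037 rad; t = (α − φ) mod 2π = 1.153725 rad, q = (β − φ) mod 2π = 2.508101 rad → L = 2.33·(1.153725 + 9.539066 + 2.508101) = 2.33·13.200893 = 30.758080 m
RLR: c = (6 − d² + 2cos(α−β) + 2d(sin α − sin β))/8 = -15.003573, |c| > 1 → infeasible
LRL: c = (6 − d² + 2cos(α−β) − 2d(sin α − sin β))/8 = -15.329825, |c| > 1 → infeasible
Shortest: RSL with L = 30.758080 m ≈ 30.7581 m
Convert RSL to answer units (arcs ×180/π): t = 1.153725·180/π = 66.1036°, p = ρ·p = 2.33·9.539066 = 22.2260 m, q = 2.508101·180/π = 143.7036°, L = 30.7581 m.

RSL: t = 66.1036°, p = 22.2260 m, q = 143.7036°, L = 30.7581 m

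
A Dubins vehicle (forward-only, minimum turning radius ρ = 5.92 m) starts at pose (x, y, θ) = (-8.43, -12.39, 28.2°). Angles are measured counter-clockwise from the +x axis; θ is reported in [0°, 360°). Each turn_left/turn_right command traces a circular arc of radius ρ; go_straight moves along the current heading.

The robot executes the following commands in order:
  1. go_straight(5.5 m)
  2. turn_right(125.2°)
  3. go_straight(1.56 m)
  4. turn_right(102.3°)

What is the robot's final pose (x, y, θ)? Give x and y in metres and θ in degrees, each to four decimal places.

set_pose: (x, y, θ) = (-8.4300, -12.3900, 28.2000°), ρ = 5.92
go_straight(5.5): x += 5.5·cos θ, y += 5.5·sin θ → (-3.5828, -9.7910, 28.2000°)
turn_right(125.2°): centre at ρ to the right, rotate −125.2° → (5.0905, -15.7298, -97.0000° ≡ 263.0000°)
go_straight(1.56): x += 1.56·cos θ, y += 1.56·sin θ → (4.9004, -17.2781, 263.0000°)
turn_right(102.3°): centre at ρ to the right, rotate −102.3° → (-2.9321, -22.1440, 160.7000°)

(-2.9321, -22.1440, 160.7000°)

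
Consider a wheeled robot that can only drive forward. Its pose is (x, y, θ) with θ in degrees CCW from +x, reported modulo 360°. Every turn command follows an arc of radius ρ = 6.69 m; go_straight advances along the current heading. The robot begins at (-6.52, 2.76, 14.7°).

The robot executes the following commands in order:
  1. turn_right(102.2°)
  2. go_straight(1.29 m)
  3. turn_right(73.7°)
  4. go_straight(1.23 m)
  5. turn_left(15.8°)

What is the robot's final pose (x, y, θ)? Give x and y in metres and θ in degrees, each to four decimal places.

(-5.4174, -12.5556, 214.6000°)

set_pose: (x, y, θ) = (-6.5200, 2.7600, 14.7000°), ρ = 6.69
turn_right(102.2°): centre at ρ to the right, rotate −102.2° → (1.8613, -3.4192, -87.5000° ≡ 272.5000°)
go_straight(1.29): x += 1.29·cos θ, y += 1.29·sin θ → (1.9175, -4.7080, 272.5000°)
turn_right(73.7°): centre at ρ to the right, rotate −73.7° → (-2.6101, -11.3329, 198.8000°)
go_straight(1.23): x += 1.23·cos θ, y += 1.23·sin θ → (-3.7745, -11.7293, 198.8000°)
turn_left(15.8°): centre at ρ to the left, rotate +15.8° → (-5.4174, -12.5556, 214.6000°)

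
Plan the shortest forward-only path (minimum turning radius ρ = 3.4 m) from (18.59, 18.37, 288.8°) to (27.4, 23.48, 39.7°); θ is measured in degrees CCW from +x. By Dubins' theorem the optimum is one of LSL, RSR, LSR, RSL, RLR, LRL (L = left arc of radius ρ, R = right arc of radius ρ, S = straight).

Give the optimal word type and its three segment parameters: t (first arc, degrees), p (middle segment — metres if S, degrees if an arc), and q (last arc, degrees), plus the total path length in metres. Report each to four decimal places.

Let ψ = atan2(Δy, Δx) = atan2(5.11, 8.81) = 30.1147° be the start→goal bearing.
Normalize: d = |goal − start| / ρ = 10.184704/3.4 = 2.995501, α = (θ_start − ψ) mod 360° = 258.6853° = 4.514910 rad, β = (θ_goal − ψ) mod 360° = 9.5853° = 0.167295 rad.
Common terms: sin α = -0.980564, cos α = -0.196198, sin β = 0.166516, cos β = 0.986039, cos(α−β) = -0.356738, d² = 8.973028. Work in radians in the unit-radius frame; every candidate has L = ρ·(t + p + q).
LSL: p² = 2 + d² − 2cos(α−β) + 2d(sin α − sin β) = 4.814345; p = √p² = 2.194161; φ = atan2(cos β − cos α, d + sin α − sin β) = 0.569024 rad; t = (φ − α) mod 2π = 2.337299 rad, q = (β − φ) mod 2π = 5.881456 rad → L = 3.4·(2.337299 + 2.194161 + 5.881456) = 3.4·10.412917 = 35.403918 m
RSR: p² = 2 + d² − 2cos(α−β) + 2d(sin β − sin α) = 18.558663; p = √p² = 4.307977; φ = atan2(cos α − cos β, d − sin α + sin β) = -0.277997 rad; t = (α − φ) mod 2π = 4.792907 rad, q = (φ − β) mod 2π = 5.837894 rad → L = 3.4·(4.792907 + 4.307977 + 5.837894) = 3.4·14.938777 = 50.791842 m
LSR: p² = d² − 2 + 2cos(α−β) + 2d(sin α + sin β) = 1.382584; p = √p² = 1.175833; φ = atan2(−cos α − cos β, d + sin α + sin β) − atan2(−2, p) = 0.691921 rad; t = (φ − α) mod 2π = 2.460196 rad, q = (φ − β) mod 2π = 0.524626 rad → L = 3.4·(2.460196 + 1.175833 + 0.524626) = 3.4·4.160656 = 14.146230 m
RSL: p² = d² − 2 + 2cos(α−β) − 2d(sin α + sin β) = 11.136519; p = √p² = 3.337142; φ = atan2(cos α + cos β, d − sin α − sin β) − atan2(2, p) = -0.335480 rad; t = (α − φ) mod 2π = 4.850391 rad, q = (β − φ) mod 2π = 0.502775 rad → L = 3.4·(4.850391 + 3.337142 + 0.502775) = 3.4·8.690308 = 29.547048 m
RLR: c = (6 − d² + 2cos(α−β) + 2d(sin α − sin β))/8 = -1.319833, |c| > 1 → infeasible
LRL: c = (6 − d² + 2cos(α−β) − 2d(sin α − sin β))/8 = 0.398207; p = 2π − arccos c = 5.121950 rad; φ = atan2(cos β − cos α, d + sin α − sin β) = 0.569024 rad; t = (φ − α + p/2) mod 2π = 4.898274 rad, q = (β − α − t + p) mod 2π = 2.159246 rad → L = 3.4·(4.898274 + 5.121950 + 2.159246) = 3.4·12.179471 = 41.410200 m
Shortest: LSR with L = 14.146230 m ≈ 14.1462 m
Convert LSR to answer units (arcs ×180/π): t = 2.460196·180/π = 140.9589°, p = ρ·p = 3.4·1.175833 = 3.9978 m, q = 0.524626·180/π = 30.0589°, L = 14.1462 m.

LSR: t = 140.9589°, p = 3.9978 m, q = 30.0589°, L = 14.1462 m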